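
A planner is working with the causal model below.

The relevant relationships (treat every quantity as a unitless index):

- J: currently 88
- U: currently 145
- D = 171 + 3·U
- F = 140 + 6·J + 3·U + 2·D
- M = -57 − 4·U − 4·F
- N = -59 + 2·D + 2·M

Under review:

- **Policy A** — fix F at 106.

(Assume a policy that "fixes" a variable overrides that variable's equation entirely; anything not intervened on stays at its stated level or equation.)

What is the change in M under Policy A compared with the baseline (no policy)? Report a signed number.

Baseline:
  J = 88
  U = 145
  D = 171 + 3·145 = 606
  F = 140 + 6·88 + 3·145 + 2·606 = 2315
  M = -57 − 4·145 − 4·2315 = -9897
Policy A (F := 106):
  J = 88
  U = 145
  D = 171 + 3·145 = 606
  F = 106
  M = -57 − 4·145 − 4·106 = -1061
Change in M: -1061 − (-9897) = 8836

8836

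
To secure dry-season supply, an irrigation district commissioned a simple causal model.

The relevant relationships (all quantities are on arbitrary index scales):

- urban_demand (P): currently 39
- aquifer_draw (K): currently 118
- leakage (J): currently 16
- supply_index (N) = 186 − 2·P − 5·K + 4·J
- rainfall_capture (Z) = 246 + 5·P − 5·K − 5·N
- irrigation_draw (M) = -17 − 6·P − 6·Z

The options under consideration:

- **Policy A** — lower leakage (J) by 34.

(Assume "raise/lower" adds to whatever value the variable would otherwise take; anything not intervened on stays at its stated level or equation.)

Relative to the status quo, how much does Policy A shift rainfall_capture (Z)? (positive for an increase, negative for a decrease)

680

Baseline:
  P = 39
  K = 118
  J = 16
  N = 186 − 2·39 − 5·118 + 4·16 = -418
  Z = 246 + 5·39 − 5·118 − 5·(-418) = 1941
Policy A (J − 34):
  P = 39
  K = 118
  J = 16 − 34 = -18
  N = 186 − 2·39 − 5·118 + 4·(-18) = -554
  Z = 246 + 5·39 − 5·118 − 5·(-554) = 2621
Change in Z: 2621 − 1941 = 680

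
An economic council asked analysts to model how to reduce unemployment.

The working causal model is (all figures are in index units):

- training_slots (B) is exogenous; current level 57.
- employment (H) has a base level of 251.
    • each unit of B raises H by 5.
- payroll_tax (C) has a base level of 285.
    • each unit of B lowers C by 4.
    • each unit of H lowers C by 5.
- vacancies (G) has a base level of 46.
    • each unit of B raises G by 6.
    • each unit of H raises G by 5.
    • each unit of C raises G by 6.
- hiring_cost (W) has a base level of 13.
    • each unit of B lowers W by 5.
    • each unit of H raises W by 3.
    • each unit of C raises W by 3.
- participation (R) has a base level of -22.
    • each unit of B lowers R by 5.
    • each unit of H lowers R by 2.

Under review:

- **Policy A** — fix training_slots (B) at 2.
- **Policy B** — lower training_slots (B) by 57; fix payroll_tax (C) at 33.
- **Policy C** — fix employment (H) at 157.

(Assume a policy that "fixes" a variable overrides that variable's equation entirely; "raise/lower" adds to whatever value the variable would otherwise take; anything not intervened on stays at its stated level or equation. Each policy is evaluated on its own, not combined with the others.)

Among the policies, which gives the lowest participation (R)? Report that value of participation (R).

-621

Policy A (B := 2):
  B = 2
  H = 251 + 5·2 = 261
  R = -22 − 5·2 − 2·261 = -554
Policy B (B − 57, C := 33):
  B = 57 − 57 = 0
  H = 251 + 5·0 = 251
  R = -22 − 5·0 − 2·251 = -524
Policy C (H := 157):
  B = 57
  H = 157
  R = -22 − 5·57 − 2·157 = -621
Comparing — Policy A: R=-554, Policy B: R=-524, Policy C: R=-621. Lowest is -621 (Policy C).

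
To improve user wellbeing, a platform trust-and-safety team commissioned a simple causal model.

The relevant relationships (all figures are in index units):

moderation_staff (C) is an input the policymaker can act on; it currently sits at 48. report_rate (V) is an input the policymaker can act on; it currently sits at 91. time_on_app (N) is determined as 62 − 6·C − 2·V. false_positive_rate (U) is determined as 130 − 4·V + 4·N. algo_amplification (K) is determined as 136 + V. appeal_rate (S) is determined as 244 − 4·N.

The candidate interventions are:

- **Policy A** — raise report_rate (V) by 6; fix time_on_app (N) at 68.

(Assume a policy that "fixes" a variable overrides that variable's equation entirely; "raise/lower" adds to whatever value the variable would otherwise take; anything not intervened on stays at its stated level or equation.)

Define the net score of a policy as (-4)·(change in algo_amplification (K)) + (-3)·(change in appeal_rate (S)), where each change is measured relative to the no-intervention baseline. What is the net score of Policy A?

Baseline:
  C = 48
  V = 91
  N = 62 − 6·48 − 2·91 = -408
  K = 136 + 91 = 227
  S = 244 − 4·(-408) = 1876
Policy A (V + 6, N := 68):
  C = 48
  V = 91 + 6 = 97
  N = 68
  K = 136 + 97 = 233
  S = 244 − 4·68 = -28
ΔK = 233 − 227 = 6; ΔS = -28 − 1876 = -1904
Score = (-4)·6 + (-3)·(-1904) = 5688

5688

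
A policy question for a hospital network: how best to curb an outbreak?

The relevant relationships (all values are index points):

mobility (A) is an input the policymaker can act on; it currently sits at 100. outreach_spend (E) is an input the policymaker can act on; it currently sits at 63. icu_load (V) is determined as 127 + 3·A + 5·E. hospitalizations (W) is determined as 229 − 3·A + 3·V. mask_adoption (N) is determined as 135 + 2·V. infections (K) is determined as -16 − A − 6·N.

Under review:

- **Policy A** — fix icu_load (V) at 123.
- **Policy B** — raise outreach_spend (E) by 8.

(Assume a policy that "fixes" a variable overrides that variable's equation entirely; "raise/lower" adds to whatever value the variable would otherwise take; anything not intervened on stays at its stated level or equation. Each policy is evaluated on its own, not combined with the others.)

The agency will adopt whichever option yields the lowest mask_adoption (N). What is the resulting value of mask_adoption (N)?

381

Policy A (V := 123):
  A = 100
  E = 63
  V = 123
  N = 135 + 2·123 = 381
Policy B (E + 8):
  A = 100
  E = 63 + 8 = 71
  V = 127 + 3·100 + 5·71 = 782
  N = 135 + 2·782 = 1699
Comparing — Policy A: N=381, Policy B: N=1699. Lowest is 381 (Policy A).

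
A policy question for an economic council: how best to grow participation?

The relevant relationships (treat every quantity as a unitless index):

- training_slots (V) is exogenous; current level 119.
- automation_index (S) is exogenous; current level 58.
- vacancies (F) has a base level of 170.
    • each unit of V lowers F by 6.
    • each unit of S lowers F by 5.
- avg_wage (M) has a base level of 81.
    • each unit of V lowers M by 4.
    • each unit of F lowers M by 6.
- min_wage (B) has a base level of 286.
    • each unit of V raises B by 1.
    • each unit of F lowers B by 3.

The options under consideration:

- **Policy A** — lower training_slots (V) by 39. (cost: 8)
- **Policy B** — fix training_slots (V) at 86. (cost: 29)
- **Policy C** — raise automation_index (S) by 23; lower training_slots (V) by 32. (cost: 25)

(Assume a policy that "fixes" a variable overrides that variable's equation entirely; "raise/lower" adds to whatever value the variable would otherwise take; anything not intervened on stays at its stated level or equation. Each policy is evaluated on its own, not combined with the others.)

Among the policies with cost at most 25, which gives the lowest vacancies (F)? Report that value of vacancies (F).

Policy A (V − 39):
  V = 119 − 39 = 80
  S = 58
  F = 170 − 6·80 − 5·58 = -600
Policy C (S + 23, V − 32):
  V = 119 − 32 = 87
  S = 58 + 23 = 81
  F = 170 − 6·87 − 5·81 = -757
Comparing — Policy A: F=-600, Policy C: F=-757. Lowest is -757 (Policy C).

-757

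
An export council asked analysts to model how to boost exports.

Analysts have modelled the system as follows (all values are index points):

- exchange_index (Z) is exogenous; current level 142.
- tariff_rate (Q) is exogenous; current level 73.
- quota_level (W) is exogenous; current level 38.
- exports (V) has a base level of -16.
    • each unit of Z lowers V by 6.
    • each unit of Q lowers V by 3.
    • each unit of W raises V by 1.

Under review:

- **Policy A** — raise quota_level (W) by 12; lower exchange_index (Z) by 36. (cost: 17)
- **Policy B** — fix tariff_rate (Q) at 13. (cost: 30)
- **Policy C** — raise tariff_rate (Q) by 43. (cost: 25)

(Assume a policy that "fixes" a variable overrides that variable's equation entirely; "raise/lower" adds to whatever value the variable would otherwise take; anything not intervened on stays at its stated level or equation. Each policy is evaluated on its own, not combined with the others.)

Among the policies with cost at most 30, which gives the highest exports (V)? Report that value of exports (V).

-821

Policy A (W + 12, Z − 36):
  Z = 142 − 36 = 106
  Q = 73
  W = 38 + 12 = 50
  V = -16 − 6·106 − 3·73 + 50 = -821
Policy B (Q := 13):
  Z = 142
  Q = 13
  W = 38
  V = -16 − 6·142 − 3·13 + 38 = -869
Policy C (Q + 43):
  Z = 142
  Q = 73 + 43 = 116
  W = 38
  V = -16 − 6·142 − 3·116 + 38 = -1178
Comparing — Policy A: V=-821, Policy B: V=-869, Policy C: V=-1178. Highest is -821 (Policy A).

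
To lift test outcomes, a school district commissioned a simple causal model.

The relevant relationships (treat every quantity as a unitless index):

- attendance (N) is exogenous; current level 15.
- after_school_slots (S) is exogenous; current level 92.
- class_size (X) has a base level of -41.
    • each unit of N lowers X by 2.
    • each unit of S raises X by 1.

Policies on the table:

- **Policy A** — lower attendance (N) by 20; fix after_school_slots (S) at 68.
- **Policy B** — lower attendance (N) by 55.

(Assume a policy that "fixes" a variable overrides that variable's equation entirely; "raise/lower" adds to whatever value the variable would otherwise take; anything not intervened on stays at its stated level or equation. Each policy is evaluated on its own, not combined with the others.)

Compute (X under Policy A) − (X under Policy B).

Policy A (N − 20, S := 68):
  N = 15 − 20 = -5
  S = 68
  X = -41 − 2·(-5) + 68 = 37
Policy B (N − 55):
  N = 15 − 55 = -40
  S = 92
  X = -41 − 2·(-40) + 92 = 131
X: 37 − 131 = -94

-94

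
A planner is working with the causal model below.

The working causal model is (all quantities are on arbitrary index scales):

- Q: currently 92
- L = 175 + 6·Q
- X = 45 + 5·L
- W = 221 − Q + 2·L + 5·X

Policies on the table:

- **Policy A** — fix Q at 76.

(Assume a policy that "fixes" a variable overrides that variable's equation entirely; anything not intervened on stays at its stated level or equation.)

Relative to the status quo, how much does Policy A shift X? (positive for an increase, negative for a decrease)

-480

Baseline:
  Q = 92
  L = 175 + 6·92 = 727
  X = 45 + 5·727 = 3680
Policy A (Q := 76):
  Q = 76
  L = 175 + 6·76 = 631
  X = 45 + 5·631 = 3200
Change in X: 3200 − 3680 = -480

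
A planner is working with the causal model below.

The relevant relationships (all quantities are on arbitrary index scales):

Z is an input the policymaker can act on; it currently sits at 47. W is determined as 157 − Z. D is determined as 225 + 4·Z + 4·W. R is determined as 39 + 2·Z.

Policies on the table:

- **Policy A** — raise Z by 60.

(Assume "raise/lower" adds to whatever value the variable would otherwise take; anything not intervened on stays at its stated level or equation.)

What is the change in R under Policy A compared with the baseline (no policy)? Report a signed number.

Baseline:
  Z = 47
  R = 39 + 2·47 = 133
Policy A (Z + 60):
  Z = 47 + 60 = 107
  R = 39 + 2·107 = 253
Change in R: 253 − 133 = 120

120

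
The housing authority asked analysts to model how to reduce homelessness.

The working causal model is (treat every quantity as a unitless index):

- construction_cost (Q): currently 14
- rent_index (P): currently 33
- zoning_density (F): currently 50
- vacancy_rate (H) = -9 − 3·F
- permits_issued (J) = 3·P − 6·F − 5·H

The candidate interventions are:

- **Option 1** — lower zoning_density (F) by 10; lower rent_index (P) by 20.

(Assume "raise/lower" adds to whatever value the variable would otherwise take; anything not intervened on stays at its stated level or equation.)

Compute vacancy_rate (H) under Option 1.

Option 1 (F − 10, P − 20):
  F = 50 − 10 = 40
  H = -9 − 3·40 = -129

-129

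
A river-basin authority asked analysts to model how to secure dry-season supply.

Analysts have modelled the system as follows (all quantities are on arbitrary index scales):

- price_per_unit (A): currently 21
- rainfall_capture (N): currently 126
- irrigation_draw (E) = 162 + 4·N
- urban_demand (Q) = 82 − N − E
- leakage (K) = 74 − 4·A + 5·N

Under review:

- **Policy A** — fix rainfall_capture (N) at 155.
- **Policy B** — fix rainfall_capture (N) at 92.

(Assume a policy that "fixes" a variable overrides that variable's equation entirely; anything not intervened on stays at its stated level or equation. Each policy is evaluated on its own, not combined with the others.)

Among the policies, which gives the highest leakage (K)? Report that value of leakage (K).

765

Policy A (N := 155):
  A = 21
  N = 155
  K = 74 − 4·21 + 5·155 = 765
Policy B (N := 92):
  A = 21
  N = 92
  K = 74 − 4·21 + 5·92 = 450
Comparing — Policy A: K=765, Policy B: K=450. Highest is 765 (Policy A).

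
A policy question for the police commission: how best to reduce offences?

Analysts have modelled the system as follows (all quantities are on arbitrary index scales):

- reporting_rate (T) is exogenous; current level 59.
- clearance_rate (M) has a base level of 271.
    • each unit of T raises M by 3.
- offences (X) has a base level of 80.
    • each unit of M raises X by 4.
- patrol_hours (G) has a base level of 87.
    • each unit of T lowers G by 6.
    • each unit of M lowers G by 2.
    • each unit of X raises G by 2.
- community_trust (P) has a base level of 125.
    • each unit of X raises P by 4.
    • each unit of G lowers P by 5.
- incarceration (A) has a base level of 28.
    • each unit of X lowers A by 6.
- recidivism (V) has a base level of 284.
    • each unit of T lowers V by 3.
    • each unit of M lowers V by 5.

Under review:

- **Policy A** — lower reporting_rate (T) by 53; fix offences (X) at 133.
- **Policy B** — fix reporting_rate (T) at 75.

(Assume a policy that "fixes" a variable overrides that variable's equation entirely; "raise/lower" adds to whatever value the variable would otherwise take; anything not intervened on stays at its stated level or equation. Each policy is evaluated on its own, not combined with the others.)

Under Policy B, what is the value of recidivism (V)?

-2421

Policy B (T := 75):
  T = 75
  M = 271 + 3·75 = 496
  V = 284 − 3·75 − 5·496 = -2421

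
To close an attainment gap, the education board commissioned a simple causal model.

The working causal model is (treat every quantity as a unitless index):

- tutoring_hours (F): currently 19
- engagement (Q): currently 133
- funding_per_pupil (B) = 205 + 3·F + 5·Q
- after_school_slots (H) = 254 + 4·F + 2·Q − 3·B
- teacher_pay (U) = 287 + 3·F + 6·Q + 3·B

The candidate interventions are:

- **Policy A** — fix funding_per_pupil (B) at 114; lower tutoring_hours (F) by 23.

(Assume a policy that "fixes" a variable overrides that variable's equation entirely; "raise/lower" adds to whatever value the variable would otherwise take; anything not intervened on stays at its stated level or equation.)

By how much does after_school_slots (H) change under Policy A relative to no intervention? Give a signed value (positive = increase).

Baseline:
  F = 19
  Q = 133
  B = 205 + 3·19 + 5·133 = 927
  H = 254 + 4·19 + 2·133 − 3·927 = -2185
Policy A (B := 114, F − 23):
  F = 19 − 23 = -4
  Q = 133
  B = 114
  H = 254 + 4·(-4) + 2·133 − 3·114 = 162
Change in H: 162 − (-2185) = 2347

2347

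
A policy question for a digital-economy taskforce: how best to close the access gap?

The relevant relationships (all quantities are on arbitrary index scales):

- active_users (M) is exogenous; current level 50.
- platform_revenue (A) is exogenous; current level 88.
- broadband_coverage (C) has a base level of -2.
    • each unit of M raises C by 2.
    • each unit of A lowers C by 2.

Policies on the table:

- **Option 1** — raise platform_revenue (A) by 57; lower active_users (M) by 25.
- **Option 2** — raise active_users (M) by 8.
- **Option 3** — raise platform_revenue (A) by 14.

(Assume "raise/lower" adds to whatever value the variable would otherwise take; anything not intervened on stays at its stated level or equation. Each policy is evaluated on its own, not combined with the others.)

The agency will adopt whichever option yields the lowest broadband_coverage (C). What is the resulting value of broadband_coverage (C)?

Option 1 (A + 57, M − 25):
  M = 50 − 25 = 25
  A = 88 + 57 = 145
  C = -2 + 2·25 − 2·145 = -242
Option 2 (M + 8):
  M = 50 + 8 = 58
  A = 88
  C = -2 + 2·58 − 2·88 = -62
Option 3 (A + 14):
  M = 50
  A = 88 + 14 = 102
  C = -2 + 2·50 − 2·102 = -106
Comparing — Option 1: C=-242, Option 2: C=-62, Option 3: C=-106. Lowest is -242 (Option 1).

-242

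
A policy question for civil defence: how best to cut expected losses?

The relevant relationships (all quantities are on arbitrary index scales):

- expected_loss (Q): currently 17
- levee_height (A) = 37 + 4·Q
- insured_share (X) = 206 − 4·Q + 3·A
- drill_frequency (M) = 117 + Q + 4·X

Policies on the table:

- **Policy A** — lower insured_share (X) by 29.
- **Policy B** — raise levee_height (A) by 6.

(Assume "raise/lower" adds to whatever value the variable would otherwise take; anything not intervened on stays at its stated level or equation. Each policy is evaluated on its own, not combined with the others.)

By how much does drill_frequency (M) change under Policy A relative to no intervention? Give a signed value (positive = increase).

Baseline:
  Q = 17
  A = 37 + 4·17 = 105
  X = 206 − 4·17 + 3·105 = 453
  M = 117 + 17 + 4·453 = 1946
Policy A (X − 29):
  Q = 17
  A = 37 + 4·17 = 105
  X = 206 − 4·17 + 3·105 (−29 from intervention) = 424
  M = 117 + 17 + 4·424 = 1830
Change in M: 1830 − 1946 = -116

-116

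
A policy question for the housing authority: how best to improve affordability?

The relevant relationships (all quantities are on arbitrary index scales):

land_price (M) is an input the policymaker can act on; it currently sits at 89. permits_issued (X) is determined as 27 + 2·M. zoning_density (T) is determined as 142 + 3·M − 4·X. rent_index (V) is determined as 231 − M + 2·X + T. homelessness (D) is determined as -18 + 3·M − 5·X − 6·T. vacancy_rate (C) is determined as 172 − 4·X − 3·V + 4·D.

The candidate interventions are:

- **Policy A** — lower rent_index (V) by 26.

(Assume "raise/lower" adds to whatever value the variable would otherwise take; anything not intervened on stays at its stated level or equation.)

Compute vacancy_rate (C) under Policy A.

Policy A (V − 26):
  M = 89
  X = 27 + 2·89 = 205
  T = 142 + 3·89 − 4·205 = -411
  V = 231 − 89 + 2·205 + (-411) (−26 from intervention) = 115
  D = -18 + 3·89 − 5·205 − 6·(-411) = 1690
  C = 172 − 4·205 − 3·115 + 4·1690 = 5767

5767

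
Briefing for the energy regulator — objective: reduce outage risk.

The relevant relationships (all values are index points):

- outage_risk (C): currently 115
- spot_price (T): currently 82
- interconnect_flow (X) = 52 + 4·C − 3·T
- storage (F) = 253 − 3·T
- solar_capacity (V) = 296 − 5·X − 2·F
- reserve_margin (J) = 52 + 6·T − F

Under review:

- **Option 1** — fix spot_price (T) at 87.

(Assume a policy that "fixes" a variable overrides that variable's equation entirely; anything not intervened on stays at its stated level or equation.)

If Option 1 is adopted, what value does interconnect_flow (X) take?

Option 1 (T := 87):
  C = 115
  T = 87
  X = 52 + 4·115 − 3·87 = 251

251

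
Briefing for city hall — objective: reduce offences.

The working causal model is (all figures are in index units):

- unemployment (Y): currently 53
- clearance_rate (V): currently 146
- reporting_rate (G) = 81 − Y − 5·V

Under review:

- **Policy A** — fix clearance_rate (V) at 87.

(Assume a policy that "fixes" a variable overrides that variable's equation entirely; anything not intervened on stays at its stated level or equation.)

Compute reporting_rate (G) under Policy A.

-407

Policy A (V := 87):
  Y = 53
  V = 87
  G = 81 − 53 − 5·87 = -407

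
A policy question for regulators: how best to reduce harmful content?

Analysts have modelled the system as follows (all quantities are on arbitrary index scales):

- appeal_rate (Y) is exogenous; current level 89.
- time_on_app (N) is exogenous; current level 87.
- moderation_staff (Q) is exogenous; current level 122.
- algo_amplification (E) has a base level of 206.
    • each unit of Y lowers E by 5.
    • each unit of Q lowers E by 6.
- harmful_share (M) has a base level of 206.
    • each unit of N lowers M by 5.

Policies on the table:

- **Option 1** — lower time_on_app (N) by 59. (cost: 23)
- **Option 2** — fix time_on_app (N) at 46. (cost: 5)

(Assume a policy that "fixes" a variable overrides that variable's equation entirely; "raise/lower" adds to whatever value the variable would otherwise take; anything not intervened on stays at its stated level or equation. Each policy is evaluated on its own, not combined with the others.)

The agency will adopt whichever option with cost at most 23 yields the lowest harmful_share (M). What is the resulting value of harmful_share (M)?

-24

Option 1 (N − 59):
  N = 87 − 59 = 28
  M = 206 − 5·28 = 66
Option 2 (N := 46):
  N = 46
  M = 206 − 5·46 = -24
Comparing — Option 1: M=66, Option 2: M=-24. Lowest is -24 (Option 2).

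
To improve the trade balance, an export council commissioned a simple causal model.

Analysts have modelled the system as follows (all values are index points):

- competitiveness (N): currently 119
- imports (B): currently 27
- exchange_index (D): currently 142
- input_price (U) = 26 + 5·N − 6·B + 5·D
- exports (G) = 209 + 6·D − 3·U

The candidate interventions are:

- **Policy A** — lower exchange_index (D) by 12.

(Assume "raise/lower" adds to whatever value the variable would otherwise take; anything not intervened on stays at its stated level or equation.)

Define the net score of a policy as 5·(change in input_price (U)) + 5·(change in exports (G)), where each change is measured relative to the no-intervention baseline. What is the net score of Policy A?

240

Baseline:
  N = 119
  B = 27
  D = 142
  U = 26 + 5·119 − 6·27 + 5·142 = 1169
  G = 209 + 6·142 − 3·1169 = -2446
Policy A (D − 12):
  N = 119
  B = 27
  D = 142 − 12 = 130
  U = 26 + 5·119 − 6·27 + 5·130 = 1109
  G = 209 + 6·130 − 3·1109 = -2338
ΔU = 1109 − 1169 = -60; ΔG = -2338 − (-2446) = 108
Score = 5·(-60) + 5·108 = 240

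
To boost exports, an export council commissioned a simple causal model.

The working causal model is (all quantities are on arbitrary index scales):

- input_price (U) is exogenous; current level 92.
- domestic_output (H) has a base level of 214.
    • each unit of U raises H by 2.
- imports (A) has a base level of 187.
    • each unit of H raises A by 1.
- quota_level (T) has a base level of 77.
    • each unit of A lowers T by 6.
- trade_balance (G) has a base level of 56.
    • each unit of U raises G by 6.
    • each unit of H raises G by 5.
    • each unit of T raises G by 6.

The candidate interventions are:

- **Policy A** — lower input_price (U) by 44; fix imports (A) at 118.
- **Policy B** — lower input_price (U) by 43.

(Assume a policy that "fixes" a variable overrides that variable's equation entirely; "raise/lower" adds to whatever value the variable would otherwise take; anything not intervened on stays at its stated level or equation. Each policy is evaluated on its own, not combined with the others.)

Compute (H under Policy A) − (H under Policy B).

-2

Policy A (U − 44, A := 118):
  U = 92 − 44 = 48
  H = 214 + 2·48 = 310
Policy B (U − 43):
  U = 92 − 43 = 49
  H = 214 + 2·49 = 312
H: 310 − 312 = -2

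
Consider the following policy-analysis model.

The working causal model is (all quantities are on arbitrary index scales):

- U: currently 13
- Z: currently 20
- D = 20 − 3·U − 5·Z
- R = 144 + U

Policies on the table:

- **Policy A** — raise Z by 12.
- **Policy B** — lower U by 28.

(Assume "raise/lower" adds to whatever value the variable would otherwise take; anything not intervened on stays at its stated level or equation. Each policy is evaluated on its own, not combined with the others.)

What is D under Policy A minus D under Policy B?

Policy A (Z + 12):
  U = 13
  Z = 20 + 12 = 32
  D = 20 − 3·13 − 5·32 = -179
Policy B (U − 28):
  U = 13 − 28 = -15
  Z = 20
  D = 20 − 3·(-15) − 5·20 = -35
D: -179 − (-35) = -144

-144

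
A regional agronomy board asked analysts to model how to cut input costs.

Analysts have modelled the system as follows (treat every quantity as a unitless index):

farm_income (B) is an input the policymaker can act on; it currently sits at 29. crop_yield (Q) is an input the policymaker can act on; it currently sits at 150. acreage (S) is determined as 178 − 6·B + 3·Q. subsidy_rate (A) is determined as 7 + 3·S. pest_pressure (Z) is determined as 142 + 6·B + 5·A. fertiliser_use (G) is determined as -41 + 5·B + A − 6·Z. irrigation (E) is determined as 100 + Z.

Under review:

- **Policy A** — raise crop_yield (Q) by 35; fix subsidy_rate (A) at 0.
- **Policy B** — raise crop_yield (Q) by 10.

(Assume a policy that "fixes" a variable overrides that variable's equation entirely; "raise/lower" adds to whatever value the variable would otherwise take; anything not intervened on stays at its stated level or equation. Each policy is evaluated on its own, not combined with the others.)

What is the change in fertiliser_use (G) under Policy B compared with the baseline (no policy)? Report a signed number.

Baseline:
  B = 29
  Q = 150
  S = 178 − 6·29 + 3·150 = 454
  A = 7 + 3·454 = 1369
  Z = 142 + 6·29 + 5·1369 = 7161
  G = -41 + 5·29 + 1369 − 6·7161 = -41493
Policy B (Q + 10):
  B = 29
  Q = 150 + 10 = 160
  S = 178 − 6·29 + 3·160 = 484
  A = 7 + 3·484 = 1459
  Z = 142 + 6·29 + 5·1459 = 7611
  G = -41 + 5·29 + 1459 − 6·7611 = -44103
Change in G: -44103 − (-41493) = -2610

-2610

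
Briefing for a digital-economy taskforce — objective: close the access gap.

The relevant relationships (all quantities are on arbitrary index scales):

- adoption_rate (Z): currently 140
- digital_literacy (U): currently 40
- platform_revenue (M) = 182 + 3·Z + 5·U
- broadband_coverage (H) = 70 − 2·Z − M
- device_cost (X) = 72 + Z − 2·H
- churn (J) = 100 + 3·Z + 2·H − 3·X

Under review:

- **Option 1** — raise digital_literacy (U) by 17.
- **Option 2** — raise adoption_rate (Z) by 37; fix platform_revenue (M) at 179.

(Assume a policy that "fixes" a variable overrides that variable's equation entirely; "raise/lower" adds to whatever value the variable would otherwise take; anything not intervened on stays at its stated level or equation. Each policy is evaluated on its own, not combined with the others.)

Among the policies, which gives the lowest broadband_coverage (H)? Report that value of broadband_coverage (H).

-1097

Option 1 (U + 17):
  Z = 140
  U = 40 + 17 = 57
  M = 182 + 3·140 + 5·57 = 887
  H = 70 − 2·140 − 887 = -1097
Option 2 (Z + 37, M := 179):
  Z = 140 + 37 = 177
  U = 40
  M = 179
  H = 70 − 2·177 − 179 = -463
Comparing — Option 1: H=-1097, Option 2: H=-463. Lowest is -1097 (Option 1).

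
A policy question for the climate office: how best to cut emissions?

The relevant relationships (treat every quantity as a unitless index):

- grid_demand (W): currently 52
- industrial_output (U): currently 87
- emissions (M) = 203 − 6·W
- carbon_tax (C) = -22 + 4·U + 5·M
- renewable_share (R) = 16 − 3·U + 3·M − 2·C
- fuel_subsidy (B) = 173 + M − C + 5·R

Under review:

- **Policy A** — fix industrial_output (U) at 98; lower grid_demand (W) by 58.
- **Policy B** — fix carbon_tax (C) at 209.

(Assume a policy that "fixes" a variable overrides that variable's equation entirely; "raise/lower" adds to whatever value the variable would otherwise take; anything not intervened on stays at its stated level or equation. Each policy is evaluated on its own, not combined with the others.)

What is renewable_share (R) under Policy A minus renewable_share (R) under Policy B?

Policy A (U := 98, W − 58):
  W = 52 − 58 = -6
  U = 98
  M = 203 − 6·(-6) = 239
  C = -22 + 4·98 + 5·239 = 1565
  R = 16 − 3·98 + 3·239 − 2·1565 = -2691
Policy B (C := 209):
  W = 52
  U = 87
  M = 203 − 6·52 = -109
  C = 209
  R = 16 − 3·87 + 3·(-109) − 2·209 = -990
R: -2691 − (-990) = -1701

-1701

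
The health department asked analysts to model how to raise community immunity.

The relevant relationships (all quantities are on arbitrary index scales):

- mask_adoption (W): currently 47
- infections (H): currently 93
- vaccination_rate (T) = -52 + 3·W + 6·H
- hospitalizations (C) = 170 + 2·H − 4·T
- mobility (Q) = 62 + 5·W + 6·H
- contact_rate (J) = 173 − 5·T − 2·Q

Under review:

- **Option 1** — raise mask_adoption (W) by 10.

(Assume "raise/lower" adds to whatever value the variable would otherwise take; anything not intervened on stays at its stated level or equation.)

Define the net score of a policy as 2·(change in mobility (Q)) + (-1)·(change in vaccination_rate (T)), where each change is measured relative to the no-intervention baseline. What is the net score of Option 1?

70

Baseline:
  W = 47
  H = 93
  T = -52 + 3·47 + 6·93 = 647
  Q = 62 + 5·47 + 6·93 = 855
Option 1 (W + 10):
  W = 47 + 10 = 57
  H = 93
  T = -52 + 3·57 + 6·93 = 677
  Q = 62 + 5·57 + 6·93 = 905
ΔQ = 905 − 855 = 50; ΔT = 677 − 647 = 30
Score = 2·50 + (-1)·30 = 70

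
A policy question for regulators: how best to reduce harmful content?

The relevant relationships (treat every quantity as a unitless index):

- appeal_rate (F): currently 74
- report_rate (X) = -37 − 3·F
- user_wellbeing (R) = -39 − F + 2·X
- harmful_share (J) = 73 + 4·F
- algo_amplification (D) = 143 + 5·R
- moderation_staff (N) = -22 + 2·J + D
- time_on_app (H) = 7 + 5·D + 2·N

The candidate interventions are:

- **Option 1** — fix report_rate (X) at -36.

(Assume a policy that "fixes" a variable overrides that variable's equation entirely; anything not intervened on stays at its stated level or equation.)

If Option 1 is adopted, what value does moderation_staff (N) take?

-66

Option 1 (X := -36):
  F = 74
  X = -36
  R = -39 − 74 + 2·(-36) = -185
  J = 73 + 4·74 = 369
  D = 143 + 5·(-185) = -782
  N = -22 + 2·369 + (-782) = -66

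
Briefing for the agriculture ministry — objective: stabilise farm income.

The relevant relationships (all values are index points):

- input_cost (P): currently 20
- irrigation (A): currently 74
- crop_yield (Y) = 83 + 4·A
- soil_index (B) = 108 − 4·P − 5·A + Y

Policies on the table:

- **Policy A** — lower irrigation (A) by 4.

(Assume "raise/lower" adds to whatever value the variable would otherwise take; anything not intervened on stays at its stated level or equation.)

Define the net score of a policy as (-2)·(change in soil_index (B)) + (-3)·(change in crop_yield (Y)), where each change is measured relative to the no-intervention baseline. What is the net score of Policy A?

40

Baseline:
  P = 20
  A = 74
  Y = 83 + 4·74 = 379
  B = 108 − 4·20 − 5·74 + 379 = 37
Policy A (A − 4):
  P = 20
  A = 74 − 4 = 70
  Y = 83 + 4·70 = 363
  B = 108 − 4·20 − 5·70 + 363 = 41
ΔB = 41 − 37 = 4; ΔY = 363 − 379 = -16
Score = (-2)·4 + (-3)·(-16) = 40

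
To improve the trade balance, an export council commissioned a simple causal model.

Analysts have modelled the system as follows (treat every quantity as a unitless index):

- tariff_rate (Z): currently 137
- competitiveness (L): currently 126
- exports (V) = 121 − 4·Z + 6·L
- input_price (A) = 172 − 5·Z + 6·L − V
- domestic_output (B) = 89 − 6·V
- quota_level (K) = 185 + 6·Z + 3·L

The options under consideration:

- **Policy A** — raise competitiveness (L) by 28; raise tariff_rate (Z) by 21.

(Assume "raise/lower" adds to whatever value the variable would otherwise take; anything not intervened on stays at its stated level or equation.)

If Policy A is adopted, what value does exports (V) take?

413

Policy A (L + 28, Z + 21):
  Z = 137 + 21 = 158
  L = 126 + 28 = 154
  V = 121 − 4·158 + 6·154 = 413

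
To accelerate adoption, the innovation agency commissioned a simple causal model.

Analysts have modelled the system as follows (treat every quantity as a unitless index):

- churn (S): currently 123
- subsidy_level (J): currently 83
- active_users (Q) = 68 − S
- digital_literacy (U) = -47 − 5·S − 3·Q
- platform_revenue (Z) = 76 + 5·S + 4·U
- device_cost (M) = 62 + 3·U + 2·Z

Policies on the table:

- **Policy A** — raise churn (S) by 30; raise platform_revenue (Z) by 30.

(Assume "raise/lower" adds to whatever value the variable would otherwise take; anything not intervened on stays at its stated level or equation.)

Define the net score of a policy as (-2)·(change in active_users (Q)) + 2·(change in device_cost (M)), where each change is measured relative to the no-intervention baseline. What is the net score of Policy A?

Baseline:
  S = 123
  Q = 68 − 123 = -55
  U = -47 − 5·123 − 3·(-55) = -497
  Z = 76 + 5·123 + 4·(-497) = -1297
  M = 62 + 3·(-497) + 2·(-1297) = -4023
Policy A (S + 30, Z + 30):
  S = 123 + 30 = 153
  Q = 68 − 153 = -85
  U = -47 − 5·153 − 3·(-85) = -557
  Z = 76 + 5·153 + 4·(-557) (+30 from intervention) = -1357
  M = 62 + 3·(-557) + 2·(-1357) = -4323
ΔQ = -85 − (-55) = -30; ΔM = -4323 − (-4023) = -300
Score = (-2)·(-30) + 2·(-300) = -540

-540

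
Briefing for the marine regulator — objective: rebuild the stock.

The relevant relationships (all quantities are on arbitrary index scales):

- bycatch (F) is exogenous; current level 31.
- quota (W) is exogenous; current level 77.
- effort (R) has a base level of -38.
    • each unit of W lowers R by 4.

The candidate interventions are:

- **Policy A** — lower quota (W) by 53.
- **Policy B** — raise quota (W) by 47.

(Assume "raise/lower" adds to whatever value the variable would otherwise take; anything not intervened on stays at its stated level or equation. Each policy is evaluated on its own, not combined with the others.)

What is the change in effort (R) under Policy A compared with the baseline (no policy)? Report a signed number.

Baseline:
  W = 77
  R = -38 − 4·77 = -346
Policy A (W − 53):
  W = 77 − 53 = 24
  R = -38 − 4·24 = -134
Change in R: -134 − (-346) = 212

212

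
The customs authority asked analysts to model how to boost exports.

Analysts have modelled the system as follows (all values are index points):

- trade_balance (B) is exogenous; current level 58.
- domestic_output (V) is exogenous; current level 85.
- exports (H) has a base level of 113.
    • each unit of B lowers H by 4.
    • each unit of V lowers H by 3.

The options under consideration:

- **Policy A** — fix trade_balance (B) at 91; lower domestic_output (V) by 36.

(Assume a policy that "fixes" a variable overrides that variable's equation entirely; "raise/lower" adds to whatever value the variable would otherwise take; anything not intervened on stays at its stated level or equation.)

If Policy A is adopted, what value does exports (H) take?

Policy A (B := 91, V − 36):
  B = 91
  V = 85 − 36 = 49
  H = 113 − 4·91 − 3·49 = -398

-398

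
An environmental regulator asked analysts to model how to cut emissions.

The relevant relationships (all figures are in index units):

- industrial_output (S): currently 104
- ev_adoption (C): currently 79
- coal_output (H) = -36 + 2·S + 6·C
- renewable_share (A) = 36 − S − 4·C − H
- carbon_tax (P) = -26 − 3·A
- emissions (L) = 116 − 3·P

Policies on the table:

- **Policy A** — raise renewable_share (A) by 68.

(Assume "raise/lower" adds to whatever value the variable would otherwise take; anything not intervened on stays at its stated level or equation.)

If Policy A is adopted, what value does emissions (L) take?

-8464

Policy A (A + 68):
  S = 104
  C = 79
  H = -36 + 2·104 + 6·79 = 646
  A = 36 − 104 − 4·79 − 646 (+68 from intervention) = -962
  P = -26 − 3·(-962) = 2860
  L = 116 − 3·2860 = -8464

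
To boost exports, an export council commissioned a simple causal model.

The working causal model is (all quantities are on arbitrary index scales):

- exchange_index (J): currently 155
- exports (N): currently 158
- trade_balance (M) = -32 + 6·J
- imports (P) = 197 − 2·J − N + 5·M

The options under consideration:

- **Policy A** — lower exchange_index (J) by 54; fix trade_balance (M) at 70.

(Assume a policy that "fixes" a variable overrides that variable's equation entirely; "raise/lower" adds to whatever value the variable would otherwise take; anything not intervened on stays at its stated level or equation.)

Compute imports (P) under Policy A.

187

Policy A (J − 54, M := 70):
  J = 155 − 54 = 101
  N = 158
  M = 70
  P = 197 − 2·101 − 158 + 5·70 = 187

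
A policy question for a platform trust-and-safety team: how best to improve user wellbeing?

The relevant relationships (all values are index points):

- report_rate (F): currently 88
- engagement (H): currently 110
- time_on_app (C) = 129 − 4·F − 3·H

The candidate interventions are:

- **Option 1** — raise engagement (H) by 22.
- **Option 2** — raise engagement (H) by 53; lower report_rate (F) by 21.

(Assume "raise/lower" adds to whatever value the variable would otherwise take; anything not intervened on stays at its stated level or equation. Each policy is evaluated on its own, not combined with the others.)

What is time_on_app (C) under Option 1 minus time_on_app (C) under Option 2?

9

Option 1 (H + 22):
  F = 88
  H = 110 + 22 = 132
  C = 129 − 4·88 − 3·132 = -619
Option 2 (H + 53, F − 21):
  F = 88 − 21 = 67
  H = 110 + 53 = 163
  C = 129 − 4·67 − 3·163 = -628
C: -619 − (-628) = 9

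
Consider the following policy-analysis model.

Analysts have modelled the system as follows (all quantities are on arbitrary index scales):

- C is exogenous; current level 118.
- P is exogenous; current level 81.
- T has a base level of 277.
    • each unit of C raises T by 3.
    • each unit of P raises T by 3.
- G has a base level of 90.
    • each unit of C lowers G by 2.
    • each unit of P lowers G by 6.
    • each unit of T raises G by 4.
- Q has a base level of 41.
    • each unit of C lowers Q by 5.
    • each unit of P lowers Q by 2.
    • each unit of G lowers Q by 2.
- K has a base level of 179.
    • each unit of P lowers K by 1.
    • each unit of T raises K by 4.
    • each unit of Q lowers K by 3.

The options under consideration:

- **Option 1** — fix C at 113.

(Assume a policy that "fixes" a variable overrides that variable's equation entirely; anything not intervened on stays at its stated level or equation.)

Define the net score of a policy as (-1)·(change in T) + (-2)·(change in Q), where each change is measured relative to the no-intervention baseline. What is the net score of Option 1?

-235

Baseline:
  C = 118
  P = 81
  T = 277 + 3·118 + 3·81 = 874
  G = 90 − 2·118 − 6·81 + 4·874 = 2864
  Q = 41 − 5·118 − 2·81 − 2·2864 = -6439
Option 1 (C := 113):
  C = 113
  P = 81
  T = 277 + 3·113 + 3·81 = 859
  G = 90 − 2·113 − 6·81 + 4·859 = 2814
  Q = 41 − 5·113 − 2·81 − 2·2814 = -6314
ΔT = 859 − 874 = -15; ΔQ = -6314 − (-6439) = 125
Score = (-1)·(-15) + (-2)·125 = -235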